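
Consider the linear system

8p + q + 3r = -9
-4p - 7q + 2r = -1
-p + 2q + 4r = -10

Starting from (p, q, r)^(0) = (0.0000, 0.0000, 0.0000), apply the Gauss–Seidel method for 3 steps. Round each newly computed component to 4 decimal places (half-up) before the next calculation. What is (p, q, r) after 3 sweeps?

(-0.2310, -0.3353, -2.3901)

Iteration 1:
  p = (-9 - (1)·0.0000 - (3)·0.0000) / (8) = -1.1250
  q = (-1 - (-4)·-1.1250 - (2)·0.0000) / (-7) = 0.7857
  r = (-10 - (-1)·-1.1250 - (2)·0.7857) / (4) = -3.1741
Iteration 2:
  p = (-9 - (1)·0.7857 - (3)·-3.1741) / (8) = -0.0329
  q = (-1 - (-4)·-0.0329 - (2)·-3.1741) / (-7) = -0.7452
  r = (-10 - (-1)·-0.0329 - (2)·-0.7452) / (4) = -2.1356
Iteration 3:
  p = (-9 - (1)·-0.7452 - (3)·-2.1356) / (8) = -0.2310
  q = (-1 - (-4)·-0.2310 - (2)·-2.1356) / (-7) = -0.3353
  r = (-10 - (-1)·-0.2310 - (2)·-0.3353) / (4) = -2.3901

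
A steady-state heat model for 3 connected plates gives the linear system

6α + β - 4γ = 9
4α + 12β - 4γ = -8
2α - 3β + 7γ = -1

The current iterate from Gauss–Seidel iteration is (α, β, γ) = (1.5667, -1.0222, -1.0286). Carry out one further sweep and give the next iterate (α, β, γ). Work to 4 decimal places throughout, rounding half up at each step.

One sweep:
  α = (9 - (1)·-1.0222 - (-4)·-1.0286) / (6) = 0.9846
  β = (-8 - (4)·0.9846 - (-4)·-1.0286) / (12) = -1.3377
  γ = (-1 - (2)·0.9846 - (-3)·-1.3377) / (7) = -0.9975

(0.9846, -1.3377, -0.9975)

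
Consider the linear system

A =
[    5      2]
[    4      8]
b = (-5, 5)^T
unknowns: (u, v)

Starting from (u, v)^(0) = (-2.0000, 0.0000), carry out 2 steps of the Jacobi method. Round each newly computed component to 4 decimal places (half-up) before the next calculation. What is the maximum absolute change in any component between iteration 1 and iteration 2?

Iteration 1:
  u = (-5 - (2)·0.0000) / (5) = -1.0000
  v = (5 - (4)·-2.0000) / (8) = 1.6250
Iteration 2:
  u = (-5 - (2)·1.6250) / (5) = -1.6500
  v = (5 - (4)·-1.0000) / (8) = 1.1250
Change: (-0.6500, -0.5000) → max |·| = 0.6500

0.6500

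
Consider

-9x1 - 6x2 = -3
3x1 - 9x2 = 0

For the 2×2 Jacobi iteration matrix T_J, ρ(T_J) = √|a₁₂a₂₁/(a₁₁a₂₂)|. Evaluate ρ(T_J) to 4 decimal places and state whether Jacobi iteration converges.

0.4714

a₁₂a₂₁/(a₁₁a₂₂) = (-6)·(3) / ((-9)·(-9)) = -0.222222
ρ = √|-0.222222| = √0.222222 = 0.4714
ρ < 1, so Jacobi converges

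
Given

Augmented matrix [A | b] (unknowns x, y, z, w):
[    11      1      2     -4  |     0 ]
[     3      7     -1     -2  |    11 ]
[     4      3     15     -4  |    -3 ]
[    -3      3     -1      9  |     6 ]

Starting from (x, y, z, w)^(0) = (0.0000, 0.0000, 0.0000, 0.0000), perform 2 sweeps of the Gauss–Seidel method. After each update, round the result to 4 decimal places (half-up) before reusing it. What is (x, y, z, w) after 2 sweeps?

(-0.0182, 1.5302, -0.4783, 0.0974)

Iteration 1:
  x = (0 - (1)·0.0000 - (2)·0.0000 - (-4)·0.0000) / (11) = 0.0000
  y = (11 - (3)·0.0000 - (-1)·0.0000 - (-2)·0.0000) / (7) = 1.5714
  z = (-3 - (4)·0.0000 - (3)·1.5714 - (-4)·0.0000) / (15) = -0.5143
  w = (6 - (-3)·0.0000 - (3)·1.5714 - (-1)·-0.5143) / (9) = 0.0857
Iteration 2:
  x = (0 - (1)·1.5714 - (2)·-0.5143 - (-4)·0.0857) / (11) = -0.0182
  y = (11 - (3)·-0.0182 - (-1)·-0.5143 - (-2)·0.0857) / (7) = 1.5302
  z = (-3 - (4)·-0.0182 - (3)·1.5302 - (-4)·0.0857) / (15) = -0.4783
  w = (6 - (-3)·-0.0182 - (3)·1.5302 - (-1)·-0.4783) / (9) = 0.0974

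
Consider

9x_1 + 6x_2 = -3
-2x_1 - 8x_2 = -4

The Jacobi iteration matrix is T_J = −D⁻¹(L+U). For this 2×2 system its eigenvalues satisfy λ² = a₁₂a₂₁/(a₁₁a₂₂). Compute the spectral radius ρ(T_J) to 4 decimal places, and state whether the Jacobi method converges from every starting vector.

a₁₂a₂₁/(a₁₁a₂₂) = (6)·(-2) / ((9)·(-8)) = 0.166667
ρ = √|0.166667| = √0.166667 = 0.4082
ρ < 1, so Jacobi converges

0.4082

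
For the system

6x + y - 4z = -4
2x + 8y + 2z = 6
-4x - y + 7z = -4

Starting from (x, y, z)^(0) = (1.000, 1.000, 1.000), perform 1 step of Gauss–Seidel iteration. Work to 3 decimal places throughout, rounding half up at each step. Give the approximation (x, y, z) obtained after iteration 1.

Iteration 1:
  x = (-4 - (1)·1.000 - (-4)·1.000) / (6) = -0.167
  y = (6 - (2)·-0.167 - (2)·1.000) / (8) = 0.542
  z = (-4 - (-4)·-0.167 - (-1)·0.542) / (7) = -0.589

(-0.167, 0.542, -0.589)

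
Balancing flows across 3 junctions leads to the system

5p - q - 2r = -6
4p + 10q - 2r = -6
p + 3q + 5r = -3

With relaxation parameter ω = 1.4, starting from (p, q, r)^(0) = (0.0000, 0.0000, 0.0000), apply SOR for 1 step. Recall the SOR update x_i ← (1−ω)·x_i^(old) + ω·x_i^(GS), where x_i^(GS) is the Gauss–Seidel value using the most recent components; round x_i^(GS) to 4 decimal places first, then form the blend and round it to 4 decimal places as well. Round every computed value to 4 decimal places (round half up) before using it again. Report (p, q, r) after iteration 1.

(-1.6800, 0.1008, -0.4543)

Iteration 1:
  p: GS value = (-6 - (-1)·0.0000 - (-2)·0.0000) / (5) = -1.2000;  p ← (1−ω)·0.0000 + ω·-1.2000 = -1.6800
  q: GS value = (-6 - (4)·-1.6800 - (-2)·0.0000) / (10) = 0.0720;  q ← (1−ω)·0.0000 + ω·0.0720 = 0.1008
  r: GS value = (-3 - (1)·-1.6800 - (3)·0.1008) / (5) = -0.3245;  r ← (1−ω)·0.0000 + ω·-0.3245 = -0.4543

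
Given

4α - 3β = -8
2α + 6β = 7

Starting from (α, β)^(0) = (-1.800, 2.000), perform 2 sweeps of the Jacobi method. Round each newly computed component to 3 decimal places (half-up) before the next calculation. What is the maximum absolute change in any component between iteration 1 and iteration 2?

Iteration 1:
  α = (-8 - (-3)·2.000) / (4) = -0.500
  β = (7 - (2)·-1.800) / (6) = 1.767
Iteration 2:
  α = (-8 - (-3)·1.767) / (4) = -0.675
  β = (7 - (2)·-0.500) / (6) = 1.333
Change: (-0.175, -0.434) → max |·| = 0.434

0.434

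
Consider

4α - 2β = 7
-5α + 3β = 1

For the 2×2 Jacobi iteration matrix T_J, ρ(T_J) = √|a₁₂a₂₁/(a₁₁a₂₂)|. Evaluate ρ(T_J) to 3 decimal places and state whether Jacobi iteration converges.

a₁₂a₂₁/(a₁₁a₂₂) = (-2)·(-5) / ((4)·(3)) = 0.833333
ρ = √|0.833333| = √0.833333 = 0.913
ρ < 1, so Jacobi converges

0.913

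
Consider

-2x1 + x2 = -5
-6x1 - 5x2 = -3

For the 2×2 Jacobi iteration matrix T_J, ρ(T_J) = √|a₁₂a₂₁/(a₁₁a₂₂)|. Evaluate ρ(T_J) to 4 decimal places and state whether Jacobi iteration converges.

0.7746

a₁₂a₂₁/(a₁₁a₂₂) = (1)·(-6) / ((-2)·(-5)) = -0.600000
ρ = √|-0.600000| = √0.600000 = 0.7746
ρ < 1, so Jacobi converges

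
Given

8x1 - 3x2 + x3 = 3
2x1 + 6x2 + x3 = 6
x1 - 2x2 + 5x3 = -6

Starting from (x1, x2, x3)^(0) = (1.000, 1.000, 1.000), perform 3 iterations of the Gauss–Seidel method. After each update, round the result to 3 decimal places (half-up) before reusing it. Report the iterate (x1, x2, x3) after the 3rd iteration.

(0.846, 0.881, -1.017)

Iteration 1:
  x1 = (3 - (-3)·1.000 - (1)·1.000) / (8) = 0.625
  x2 = (6 - (2)·0.625 - (1)·1.000) / (6) = 0.625
  x3 = (-6 - (1)·0.625 - (-2)·0.625) / (5) = -1.075
Iteration 2:
  x1 = (3 - (-3)·0.625 - (1)·-1.075) / (8) = 0.744
  x2 = (6 - (2)·0.744 - (1)·-1.075) / (6) = 0.931
  x3 = (-6 - (1)·0.744 - (-2)·0.931) / (5) = -0.976
Iteration 3:
  x1 = (3 - (-3)·0.931 - (1)·-0.976) / (8) = 0.846
  x2 = (6 - (2)·0.846 - (1)·-0.976) / (6) = 0.881
  x3 = (-6 - (1)·0.846 - (-2)·0.881) / (5) = -1.017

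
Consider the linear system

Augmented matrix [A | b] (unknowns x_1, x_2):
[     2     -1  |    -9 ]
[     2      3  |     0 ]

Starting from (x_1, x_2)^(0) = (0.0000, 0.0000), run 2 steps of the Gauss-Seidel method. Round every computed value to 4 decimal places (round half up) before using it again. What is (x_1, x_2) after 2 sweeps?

Iteration 1:
  x_1 = (-9 - (-1)·0.0000) / (2) = -4.5000
  x_2 = (0 - (2)·-4.5000) / (3) = 3.0000
Iteration 2:
  x_1 = (-9 - (-1)·3.0000) / (2) = -3.0000
  x_2 = (0 - (2)·-3.0000) / (3) = 2.0000

(-3.0000, 2.0000)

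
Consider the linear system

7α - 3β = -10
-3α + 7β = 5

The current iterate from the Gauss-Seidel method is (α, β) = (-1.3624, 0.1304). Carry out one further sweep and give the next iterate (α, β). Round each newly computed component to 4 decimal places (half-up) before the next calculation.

One sweep:
  α = (-10 - (-3)·0.1304) / (7) = -1.3727
  β = (5 - (-3)·-1.3727) / (7) = 0.1260

(-1.3727, 0.1260)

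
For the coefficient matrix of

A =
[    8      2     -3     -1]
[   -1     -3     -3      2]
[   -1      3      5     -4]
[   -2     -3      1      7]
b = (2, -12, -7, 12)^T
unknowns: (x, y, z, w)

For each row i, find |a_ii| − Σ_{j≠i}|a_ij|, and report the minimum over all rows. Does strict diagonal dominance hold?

row 1: |8| − (2+3+1) = 2
row 2: |-3| − (1+3+2) = -3
row 3: |5| − (1+3+4) = -3
row 4: |7| − (2+3+1) = 1
minimum over rows = -3 → not strictly diagonally dominant

-3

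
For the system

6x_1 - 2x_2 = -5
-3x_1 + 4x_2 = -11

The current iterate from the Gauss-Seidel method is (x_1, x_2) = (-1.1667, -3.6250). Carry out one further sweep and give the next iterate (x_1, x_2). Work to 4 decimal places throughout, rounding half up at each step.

(-2.0417, -4.2813)

One sweep:
  x_1 = (-5 - (-2)·-3.6250) / (6) = -2.0417
  x_2 = (-11 - (-3)·-2.0417) / (4) = -4.2813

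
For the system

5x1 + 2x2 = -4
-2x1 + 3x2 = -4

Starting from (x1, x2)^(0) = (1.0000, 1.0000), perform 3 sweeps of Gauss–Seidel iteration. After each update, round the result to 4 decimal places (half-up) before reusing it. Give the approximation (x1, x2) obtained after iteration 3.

(-0.2809, -1.5206)

Iteration 1:
  x1 = (-4 - (2)·1.0000) / (5) = -1.2000
  x2 = (-4 - (-2)·-1.2000) / (3) = -2.1333
Iteration 2:
  x1 = (-4 - (2)·-2.1333) / (5) = 0.0533
  x2 = (-4 - (-2)·0.0533) / (3) = -1.2978
Iteration 3:
  x1 = (-4 - (2)·-1.2978) / (5) = -0.2809
  x2 = (-4 - (-2)·-0.2809) / (3) = -1.5206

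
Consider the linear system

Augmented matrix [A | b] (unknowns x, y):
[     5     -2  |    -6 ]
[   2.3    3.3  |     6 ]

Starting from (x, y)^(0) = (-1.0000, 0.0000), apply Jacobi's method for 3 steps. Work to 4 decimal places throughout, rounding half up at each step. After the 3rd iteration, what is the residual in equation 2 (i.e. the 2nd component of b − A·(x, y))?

-0.1280

Iteration 1:
  x = (-6 - (-2)·0.0000) / (5) = -1.2000
  y = (6 - (2.3)·-1.0000) / (3.3) = 2.5152
Iteration 2:
  x = (-6 - (-2)·2.5152) / (5) = -0.1939
  y = (6 - (2.3)·-1.2000) / (3.3) = 2.6545
Iteration 3:
  x = (-6 - (-2)·2.6545) / (5) = -0.1382
  y = (6 - (2.3)·-0.1939) / (3.3) = 1.9533
Residual b − A·x = (-1.4024, -0.1280)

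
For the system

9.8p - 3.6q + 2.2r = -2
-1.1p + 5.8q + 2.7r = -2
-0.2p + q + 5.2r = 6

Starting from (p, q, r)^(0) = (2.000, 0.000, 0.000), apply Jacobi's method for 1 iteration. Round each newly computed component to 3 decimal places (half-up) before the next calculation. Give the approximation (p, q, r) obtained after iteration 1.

Iteration 1:
  p = (-2 - (-3.6)·0.000 - (2.2)·0.000) / (9.8) = -0.204
  q = (-2 - (-1.1)·2.000 - (2.7)·0.000) / (5.8) = 0.034
  r = (6 - (-0.2)·2.000 - (1)·0.000) / (5.2) = 1.231

(-0.204, 0.034, 1.231)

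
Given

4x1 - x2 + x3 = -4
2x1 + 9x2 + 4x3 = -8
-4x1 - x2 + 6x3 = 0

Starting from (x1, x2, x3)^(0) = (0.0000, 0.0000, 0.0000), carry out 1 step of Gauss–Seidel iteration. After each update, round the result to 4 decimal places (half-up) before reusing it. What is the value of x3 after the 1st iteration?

Iteration 1:
  x1 = (-4 - (-1)·0.0000 - (1)·0.0000) / (4) = -1.0000
  x2 = (-8 - (2)·-1.0000 - (4)·0.0000) / (9) = -0.6667
  x3 = (0 - (-4)·-1.0000 - (-1)·-0.6667) / (6) = -0.7778

-0.7778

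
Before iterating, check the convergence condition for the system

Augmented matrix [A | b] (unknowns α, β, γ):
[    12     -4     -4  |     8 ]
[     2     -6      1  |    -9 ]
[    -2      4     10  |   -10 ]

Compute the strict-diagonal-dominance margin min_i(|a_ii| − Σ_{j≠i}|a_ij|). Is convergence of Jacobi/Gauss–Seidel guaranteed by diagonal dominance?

3

row 1: |12| − (4+4) = 4
row 2: |-6| − (2+1) = 3
row 3: |10| − (2+4) = 4
minimum over rows = 3 → strictly diagonally dominant (convergence guaranteed)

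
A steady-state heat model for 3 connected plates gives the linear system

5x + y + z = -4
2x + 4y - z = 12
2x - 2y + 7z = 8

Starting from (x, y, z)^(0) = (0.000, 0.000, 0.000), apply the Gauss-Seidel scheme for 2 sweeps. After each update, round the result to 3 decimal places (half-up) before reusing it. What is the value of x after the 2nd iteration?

Iteration 1:
  x = (-4 - (1)·0.000 - (1)·0.000) / (5) = -0.800
  y = (12 - (2)·-0.800 - (-1)·0.000) / (4) = 3.400
  z = (8 - (2)·-0.800 - (-2)·3.400) / (7) = 2.343
Iteration 2:
  x = (-4 - (1)·3.400 - (1)·2.343) / (5) = -1.949
  y = (12 - (2)·-1.949 - (-1)·2.343) / (4) = 4.560
  z = (8 - (2)·-1.949 - (-2)·4.560) / (7) = 3.003

-1.949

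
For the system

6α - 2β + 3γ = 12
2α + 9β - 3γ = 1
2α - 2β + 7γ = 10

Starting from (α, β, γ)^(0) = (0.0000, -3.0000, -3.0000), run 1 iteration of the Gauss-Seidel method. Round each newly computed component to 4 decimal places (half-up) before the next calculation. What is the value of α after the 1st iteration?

2.5000

Iteration 1:
  α = (12 - (-2)·-3.0000 - (3)·-3.0000) / (6) = 2.5000
  β = (1 - (2)·2.5000 - (-3)·-3.0000) / (9) = -1.4444
  γ = (10 - (2)·2.5000 - (-2)·-1.4444) / (7) = 0.3016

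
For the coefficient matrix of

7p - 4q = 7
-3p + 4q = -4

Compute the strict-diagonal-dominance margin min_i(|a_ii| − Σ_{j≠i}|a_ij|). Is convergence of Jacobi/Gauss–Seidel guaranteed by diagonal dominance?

1

row 1: |7| − (4) = 3
row 2: |4| − (3) = 1
minimum over rows = 1 → strictly diagonally dominant (convergence guaranteed)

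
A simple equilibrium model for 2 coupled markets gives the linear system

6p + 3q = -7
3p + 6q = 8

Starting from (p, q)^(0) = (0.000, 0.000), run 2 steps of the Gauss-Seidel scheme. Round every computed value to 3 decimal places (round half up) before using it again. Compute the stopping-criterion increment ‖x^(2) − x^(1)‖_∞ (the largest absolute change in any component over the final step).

0.958

Iteration 1:
  p = (-7 - (3)·0.000) / (6) = -1.167
  q = (8 - (3)·-1.167) / (6) = 1.917
Iteration 2:
  p = (-7 - (3)·1.917) / (6) = -2.125
  q = (8 - (3)·-2.125) / (6) = 2.396
Change: (-0.958, 0.479) → max |·| = 0.958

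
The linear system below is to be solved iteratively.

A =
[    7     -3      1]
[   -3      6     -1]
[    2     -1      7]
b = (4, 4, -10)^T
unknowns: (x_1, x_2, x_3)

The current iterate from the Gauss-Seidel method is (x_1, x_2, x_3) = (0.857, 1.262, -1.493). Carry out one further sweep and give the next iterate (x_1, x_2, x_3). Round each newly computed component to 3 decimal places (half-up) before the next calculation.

(1.326, 1.081, -1.653)

One sweep:
  x_1 = (4 - (-3)·1.262 - (1)·-1.493) / (7) = 1.326
  x_2 = (4 - (-3)·1.326 - (-1)·-1.493) / (6) = 1.081
  x_3 = (-10 - (2)·1.326 - (-1)·1.081) / (7) = -1.653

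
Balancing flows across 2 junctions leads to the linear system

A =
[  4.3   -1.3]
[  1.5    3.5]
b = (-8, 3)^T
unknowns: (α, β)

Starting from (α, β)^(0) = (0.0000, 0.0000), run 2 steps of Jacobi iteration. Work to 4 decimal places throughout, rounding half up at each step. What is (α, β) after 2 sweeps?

Iteration 1:
  α = (-8 - (-1.3)·0.0000) / (4.3) = -1.8605
  β = (3 - (1.5)·0.0000) / (3.5) = 0.8571
Iteration 2:
  α = (-8 - (-1.3)·0.8571) / (4.3) = -1.6013
  β = (3 - (1.5)·-1.8605) / (3.5) = 1.6545

(-1.6013, 1.6545)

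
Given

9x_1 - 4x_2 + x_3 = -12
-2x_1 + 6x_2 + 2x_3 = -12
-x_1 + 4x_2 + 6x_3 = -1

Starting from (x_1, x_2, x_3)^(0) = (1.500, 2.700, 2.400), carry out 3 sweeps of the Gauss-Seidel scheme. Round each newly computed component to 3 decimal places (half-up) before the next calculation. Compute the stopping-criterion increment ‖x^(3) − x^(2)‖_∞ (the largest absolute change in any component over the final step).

Iteration 1:
  x_1 = (-12 - (-4)·2.700 - (1)·2.400) / (9) = -0.400
  x_2 = (-12 - (-2)·-0.400 - (2)·2.400) / (6) = -2.933
  x_3 = (-1 - (-1)·-0.400 - (4)·-2.933) / (6) = 1.722
Iteration 2:
  x_1 = (-12 - (-4)·-2.933 - (1)·1.722) / (9) = -2.828
  x_2 = (-12 - (-2)·-2.828 - (2)·1.722) / (6) = -3.517
  x_3 = (-1 - (-1)·-2.828 - (4)·-3.517) / (6) = 1.707
Iteration 3:
  x_1 = (-12 - (-4)·-3.517 - (1)·1.707) / (9) = -3.086
  x_2 = (-12 - (-2)·-3.086 - (2)·1.707) / (6) = -3.598
  x_3 = (-1 - (-1)·-3.086 - (4)·-3.598) / (6) = 1.718
Change: (-0.258, -0.081, 0.011) → max |·| = 0.258

0.258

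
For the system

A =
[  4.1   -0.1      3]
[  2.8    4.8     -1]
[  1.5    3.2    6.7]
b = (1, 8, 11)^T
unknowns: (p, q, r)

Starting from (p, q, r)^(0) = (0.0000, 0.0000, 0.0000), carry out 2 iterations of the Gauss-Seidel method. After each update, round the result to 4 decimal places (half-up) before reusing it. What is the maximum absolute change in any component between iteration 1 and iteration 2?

Iteration 1:
  p = (1 - (-0.1)·0.0000 - (3)·0.0000) / (4.1) = 0.2439
  q = (8 - (2.8)·0.2439 - (-1)·0.0000) / (4.8) = 1.5244
  r = (11 - (1.5)·0.2439 - (3.2)·1.5244) / (6.7) = 0.8591
Iteration 2:
  p = (1 - (-0.1)·1.5244 - (3)·0.8591) / (4.1) = -0.3475
  q = (8 - (2.8)·-0.3475 - (-1)·0.8591) / (4.8) = 2.0484
  r = (11 - (1.5)·-0.3475 - (3.2)·2.0484) / (6.7) = 0.7412
Change: (-0.5914, 0.5240, -0.1179) → max |·| = 0.5914

0.5914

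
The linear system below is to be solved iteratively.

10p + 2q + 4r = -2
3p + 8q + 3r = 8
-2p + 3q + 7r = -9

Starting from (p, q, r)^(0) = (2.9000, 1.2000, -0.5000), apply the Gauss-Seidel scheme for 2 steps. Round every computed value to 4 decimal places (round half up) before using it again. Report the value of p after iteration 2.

Iteration 1:
  p = (-2 - (2)·1.2000 - (4)·-0.5000) / (10) = -0.2400
  q = (8 - (3)·-0.2400 - (3)·-0.5000) / (8) = 1.2775
  r = (-9 - (-2)·-0.2400 - (3)·1.2775) / (7) = -1.9018
Iteration 2:
  p = (-2 - (2)·1.2775 - (4)·-1.9018) / (10) = 0.3052
  q = (8 - (3)·0.3052 - (3)·-1.9018) / (8) = 1.5987
  r = (-9 - (-2)·0.3052 - (3)·1.5987) / (7) = -1.8837

0.3052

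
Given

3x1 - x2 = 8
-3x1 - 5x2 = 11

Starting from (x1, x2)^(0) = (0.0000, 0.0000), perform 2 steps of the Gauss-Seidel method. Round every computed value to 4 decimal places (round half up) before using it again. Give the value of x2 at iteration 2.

-3.0400

Iteration 1:
  x1 = (8 - (-1)·0.0000) / (3) = 2.6667
  x2 = (11 - (-3)·2.6667) / (-5) = -3.8000
Iteration 2:
  x1 = (8 - (-1)·-3.8000) / (3) = 1.4000
  x2 = (11 - (-3)·1.4000) / (-5) = -3.0400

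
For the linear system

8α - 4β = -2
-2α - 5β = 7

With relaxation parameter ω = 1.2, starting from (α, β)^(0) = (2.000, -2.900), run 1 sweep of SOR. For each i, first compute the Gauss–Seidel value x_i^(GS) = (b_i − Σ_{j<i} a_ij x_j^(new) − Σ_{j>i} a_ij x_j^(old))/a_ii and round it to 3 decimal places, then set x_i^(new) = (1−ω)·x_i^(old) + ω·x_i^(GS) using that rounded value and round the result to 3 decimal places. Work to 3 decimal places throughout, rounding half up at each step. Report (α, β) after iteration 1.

Iteration 1:
  α: GS value = (-2 - (-4)·-2.900) / (8) = -1.700;  α ← (1−ω)·2.000 + ω·-1.700 = -2.440
  β: GS value = (7 - (-2)·-2.440) / (-5) = -0.424;  β ← (1−ω)·-2.900 + ω·-0.424 = 0.071

(-2.440, 0.071)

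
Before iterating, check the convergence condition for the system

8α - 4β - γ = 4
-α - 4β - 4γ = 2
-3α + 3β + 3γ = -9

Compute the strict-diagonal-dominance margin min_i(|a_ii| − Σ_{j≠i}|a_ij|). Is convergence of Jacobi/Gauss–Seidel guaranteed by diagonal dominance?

-3

row 1: |8| − (4+1) = 3
row 2: |-4| − (1+4) = -1
row 3: |3| − (3+3) = -3
minimum over rows = -3 → not strictly diagonally dominant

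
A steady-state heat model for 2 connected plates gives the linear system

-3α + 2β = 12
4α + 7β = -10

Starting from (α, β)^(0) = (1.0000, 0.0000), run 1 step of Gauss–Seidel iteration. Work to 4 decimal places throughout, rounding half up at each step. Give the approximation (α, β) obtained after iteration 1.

(-4.0000, 0.8571)

Iteration 1:
  α = (12 - (2)·0.0000) / (-3) = -4.0000
  β = (-10 - (4)·-4.0000) / (7) = 0.8571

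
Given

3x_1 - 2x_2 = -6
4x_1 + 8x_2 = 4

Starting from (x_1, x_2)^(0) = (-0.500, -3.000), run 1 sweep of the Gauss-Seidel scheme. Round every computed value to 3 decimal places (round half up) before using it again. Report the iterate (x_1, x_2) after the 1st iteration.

(-4.000, 2.500)

Iteration 1:
  x_1 = (-6 - (-2)·-3.000) / (3) = -4.000
  x_2 = (4 - (4)·-4.000) / (8) = 2.500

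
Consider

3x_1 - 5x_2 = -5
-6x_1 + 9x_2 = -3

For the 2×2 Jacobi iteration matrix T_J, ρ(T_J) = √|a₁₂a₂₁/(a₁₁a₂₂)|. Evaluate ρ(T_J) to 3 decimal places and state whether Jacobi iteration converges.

a₁₂a₂₁/(a₁₁a₂₂) = (-5)·(-6) / ((3)·(9)) = 1.111111
ρ = √|1.111111| = √1.111111 = 1.054
ρ > 1, so Jacobi diverges

1.054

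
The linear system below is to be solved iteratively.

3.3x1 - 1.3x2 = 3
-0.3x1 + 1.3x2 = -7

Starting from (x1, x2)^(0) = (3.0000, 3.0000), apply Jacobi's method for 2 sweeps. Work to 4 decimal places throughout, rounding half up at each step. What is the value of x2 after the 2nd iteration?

-4.9021

Iteration 1:
  x1 = (3 - (-1.3)·3.0000) / (3.3) = 2.0909
  x2 = (-7 - (-0.3)·3.0000) / (1.3) = -4.6923
Iteration 2:
  x1 = (3 - (-1.3)·-4.6923) / (3.3) = -0.9394
  x2 = (-7 - (-0.3)·2.0909) / (1.3) = -4.9021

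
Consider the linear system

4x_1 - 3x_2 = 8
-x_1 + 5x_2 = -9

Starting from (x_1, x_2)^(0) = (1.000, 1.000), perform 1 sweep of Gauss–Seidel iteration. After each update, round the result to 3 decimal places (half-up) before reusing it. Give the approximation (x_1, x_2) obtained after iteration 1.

Iteration 1:
  x_1 = (8 - (-3)·1.000) / (4) = 2.750
  x_2 = (-9 - (-1)·2.750) / (5) = -1.250

(2.750, -1.250)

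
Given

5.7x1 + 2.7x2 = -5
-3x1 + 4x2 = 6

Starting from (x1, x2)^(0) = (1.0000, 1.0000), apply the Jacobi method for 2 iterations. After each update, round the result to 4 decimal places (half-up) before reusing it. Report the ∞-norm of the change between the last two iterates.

Iteration 1:
  x1 = (-5 - (2.7)·1.0000) / (5.7) = -1.3509
  x2 = (6 - (-3)·1.0000) / (4) = 2.2500
Iteration 2:
  x1 = (-5 - (2.7)·2.2500) / (5.7) = -1.9430
  x2 = (6 - (-3)·-1.3509) / (4) = 0.4868
Change: (-0.5921, -1.7632) → max |·| = 1.7632

1.7632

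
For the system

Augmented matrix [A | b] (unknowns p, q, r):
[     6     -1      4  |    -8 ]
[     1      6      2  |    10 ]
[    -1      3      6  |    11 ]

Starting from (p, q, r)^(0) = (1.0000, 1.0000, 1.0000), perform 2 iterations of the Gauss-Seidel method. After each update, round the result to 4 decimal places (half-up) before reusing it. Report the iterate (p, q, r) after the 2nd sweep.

Iteration 1:
  p = (-8 - (-1)·1.0000 - (4)·1.0000) / (6) = -1.8333
  q = (10 - (1)·-1.8333 - (2)·1.0000) / (6) = 1.6389
  r = (11 - (-1)·-1.8333 - (3)·1.6389) / (6) = 0.7083
Iteration 2:
  p = (-8 - (-1)·1.6389 - (4)·0.7083) / (6) = -1.5324
  q = (10 - (1)·-1.5324 - (2)·0.7083) / (6) = 1.6860
  r = (11 - (-1)·-1.5324 - (3)·1.6860) / (6) = 0.7349

(-1.5324, 1.6860, 0.7349)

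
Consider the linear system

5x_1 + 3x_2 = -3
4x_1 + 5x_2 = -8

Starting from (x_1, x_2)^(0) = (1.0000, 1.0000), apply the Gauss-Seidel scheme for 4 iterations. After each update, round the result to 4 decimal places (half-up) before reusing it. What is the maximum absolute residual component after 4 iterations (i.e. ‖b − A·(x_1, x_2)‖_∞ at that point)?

Iteration 1:
  x_1 = (-3 - (3)·1.0000) / (5) = -1.2000
  x_2 = (-8 - (4)·-1.2000) / (5) = -0.6400
Iteration 2:
  x_1 = (-3 - (3)·-0.6400) / (5) = -0.2160
  x_2 = (-8 - (4)·-0.2160) / (5) = -1.4272
Iteration 3:
  x_1 = (-3 - (3)·-1.4272) / (5) = 0.2563
  x_2 = (-8 - (4)·0.2563) / (5) = -1.8050
Iteration 4:
  x_1 = (-3 - (3)·-1.8050) / (5) = 0.4830
  x_2 = (-8 - (4)·0.4830) / (5) = -1.9864
Residual b − A·x = (0.5442, 0.0000); ∞-norm = 0.5442

0.5442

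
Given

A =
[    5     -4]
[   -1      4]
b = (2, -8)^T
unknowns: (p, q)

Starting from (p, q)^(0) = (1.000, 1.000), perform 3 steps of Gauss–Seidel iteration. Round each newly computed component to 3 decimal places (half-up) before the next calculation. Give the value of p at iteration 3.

-1.392

Iteration 1:
  p = (2 - (-4)·1.000) / (5) = 1.200
  q = (-8 - (-1)·1.200) / (4) = -1.700
Iteration 2:
  p = (2 - (-4)·-1.700) / (5) = -0.960
  q = (-8 - (-1)·-0.960) / (4) = -2.240
Iteration 3:
  p = (2 - (-4)·-2.240) / (5) = -1.392
  q = (-8 - (-1)·-1.392) / (4) = -2.348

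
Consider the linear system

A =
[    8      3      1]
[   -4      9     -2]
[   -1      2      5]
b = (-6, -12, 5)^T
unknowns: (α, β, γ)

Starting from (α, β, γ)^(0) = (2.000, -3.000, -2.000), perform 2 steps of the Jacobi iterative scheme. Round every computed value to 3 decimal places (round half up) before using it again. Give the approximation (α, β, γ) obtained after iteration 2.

Iteration 1:
  α = (-6 - (3)·-3.000 - (1)·-2.000) / (8) = 0.625
  β = (-12 - (-4)·2.000 - (-2)·-2.000) / (9) = -0.889
  γ = (5 - (-1)·2.000 - (2)·-3.000) / (5) = 2.600
Iteration 2:
  α = (-6 - (3)·-0.889 - (1)·2.600) / (8) = -0.742
  β = (-12 - (-4)·0.625 - (-2)·2.600) / (9) = -0.478
  γ = (5 - (-1)·0.625 - (2)·-0.889) / (5) = 1.481

(-0.742, -0.478, 1.481)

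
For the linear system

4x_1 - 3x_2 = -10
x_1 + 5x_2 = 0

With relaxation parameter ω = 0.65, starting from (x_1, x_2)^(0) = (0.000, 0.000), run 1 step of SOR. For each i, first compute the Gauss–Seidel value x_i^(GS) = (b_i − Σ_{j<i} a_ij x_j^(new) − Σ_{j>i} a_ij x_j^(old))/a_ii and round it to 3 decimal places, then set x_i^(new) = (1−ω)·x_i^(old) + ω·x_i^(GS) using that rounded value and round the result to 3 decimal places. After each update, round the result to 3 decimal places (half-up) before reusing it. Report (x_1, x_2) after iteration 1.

(-1.625, 0.211)

Iteration 1:
  x_1: GS value = (-10 - (-3)·0.000) / (4) = -2.500;  x_1 ← (1−ω)·0.000 + ω·-2.500 = -1.625
  x_2: GS value = (0 - (1)·-1.625) / (5) = 0.325;  x_2 ← (1−ω)·0.000 + ω·0.325 = 0.211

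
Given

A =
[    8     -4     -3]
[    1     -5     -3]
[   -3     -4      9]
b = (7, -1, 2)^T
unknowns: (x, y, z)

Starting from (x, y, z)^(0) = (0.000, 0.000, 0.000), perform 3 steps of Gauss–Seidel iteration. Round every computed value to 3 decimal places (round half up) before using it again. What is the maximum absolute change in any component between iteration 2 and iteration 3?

0.158

Iteration 1:
  x = (7 - (-4)·0.000 - (-3)·0.000) / (8) = 0.875
  y = (-1 - (1)·0.875 - (-3)·0.000) / (-5) = 0.375
  z = (2 - (-3)·0.875 - (-4)·0.375) / (9) = 0.681
Iteration 2:
  x = (7 - (-4)·0.375 - (-3)·0.681) / (8) = 1.318
  y = (-1 - (1)·1.318 - (-3)·0.681) / (-5) = 0.055
  z = (2 - (-3)·1.318 - (-4)·0.055) / (9) = 0.686
Iteration 3:
  x = (7 - (-4)·0.055 - (-3)·0.686) / (8) = 1.160
  y = (-1 - (1)·1.160 - (-3)·0.686) / (-5) = 0.020
  z = (2 - (-3)·1.160 - (-4)·0.020) / (9) = 0.618
Change: (-0.158, -0.035, -0.068) → max |·| = 0.158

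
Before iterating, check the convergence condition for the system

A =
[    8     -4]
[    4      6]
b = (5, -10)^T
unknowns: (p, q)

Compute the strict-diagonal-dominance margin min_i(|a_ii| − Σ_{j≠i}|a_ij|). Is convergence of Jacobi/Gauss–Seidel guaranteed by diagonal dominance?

row 1: |8| − (4) = 4
row 2: |6| − (4) = 2
minimum over rows = 2 → strictly diagonally dominant (convergence guaranteed)

2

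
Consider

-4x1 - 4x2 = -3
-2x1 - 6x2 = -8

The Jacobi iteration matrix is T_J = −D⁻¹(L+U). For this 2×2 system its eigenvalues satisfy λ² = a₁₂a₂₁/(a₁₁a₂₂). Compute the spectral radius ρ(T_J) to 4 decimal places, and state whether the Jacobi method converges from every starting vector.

0.5774

a₁₂a₂₁/(a₁₁a₂₂) = (-4)·(-2) / ((-4)·(-6)) = 0.333333
ρ = √|0.333333| = √0.333333 = 0.5774
ρ < 1, so Jacobi converges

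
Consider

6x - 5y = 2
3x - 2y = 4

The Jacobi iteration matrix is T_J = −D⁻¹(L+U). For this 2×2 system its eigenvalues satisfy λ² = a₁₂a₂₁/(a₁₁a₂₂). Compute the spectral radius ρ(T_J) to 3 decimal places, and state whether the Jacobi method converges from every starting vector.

a₁₂a₂₁/(a₁₁a₂₂) = (-5)·(3) / ((6)·(-2)) = 1.250000
ρ = √|1.250000| = √1.250000 = 1.118
ρ > 1, so Jacobi diverges

1.118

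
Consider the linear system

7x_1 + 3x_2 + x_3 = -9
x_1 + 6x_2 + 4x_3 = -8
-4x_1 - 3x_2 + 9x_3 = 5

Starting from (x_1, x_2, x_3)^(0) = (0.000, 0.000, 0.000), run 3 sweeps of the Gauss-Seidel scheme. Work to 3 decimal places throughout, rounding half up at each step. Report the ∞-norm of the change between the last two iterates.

Iteration 1:
  x_1 = (-9 - (3)·0.000 - (1)·0.000) / (7) = -1.286
  x_2 = (-8 - (1)·-1.286 - (4)·0.000) / (6) = -1.119
  x_3 = (5 - (-4)·-1.286 - (-3)·-1.119) / (9) = -0.389
Iteration 2:
  x_1 = (-9 - (3)·-1.119 - (1)·-0.389) / (7) = -0.751
  x_2 = (-8 - (1)·-0.751 - (4)·-0.389) / (6) = -0.949
  x_3 = (5 - (-4)·-0.751 - (-3)·-0.949) / (9) = -0.095
Iteration 3:
  x_1 = (-9 - (3)·-0.949 - (1)·-0.095) / (7) = -0.865
  x_2 = (-8 - (1)·-0.865 - (4)·-0.095) / (6) = -1.126
  x_3 = (5 - (-4)·-0.865 - (-3)·-1.126) / (9) = -0.204
Change: (-0.114, -0.177, -0.109) → max |·| = 0.177

0.177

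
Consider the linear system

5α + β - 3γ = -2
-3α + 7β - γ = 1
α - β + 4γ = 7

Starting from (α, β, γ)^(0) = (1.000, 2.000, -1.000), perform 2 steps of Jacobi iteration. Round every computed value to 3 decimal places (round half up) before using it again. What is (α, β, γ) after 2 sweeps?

Iteration 1:
  α = (-2 - (1)·2.000 - (-3)·-1.000) / (5) = -1.400
  β = (1 - (-3)·1.000 - (-1)·-1.000) / (7) = 0.429
  γ = (7 - (1)·1.000 - (-1)·2.000) / (4) = 2.000
Iteration 2:
  α = (-2 - (1)·0.429 - (-3)·2.000) / (5) = 0.714
  β = (1 - (-3)·-1.400 - (-1)·2.000) / (7) = -0.171
  γ = (7 - (1)·-1.400 - (-1)·0.429) / (4) = 2.207

(0.714, -0.171, 2.207)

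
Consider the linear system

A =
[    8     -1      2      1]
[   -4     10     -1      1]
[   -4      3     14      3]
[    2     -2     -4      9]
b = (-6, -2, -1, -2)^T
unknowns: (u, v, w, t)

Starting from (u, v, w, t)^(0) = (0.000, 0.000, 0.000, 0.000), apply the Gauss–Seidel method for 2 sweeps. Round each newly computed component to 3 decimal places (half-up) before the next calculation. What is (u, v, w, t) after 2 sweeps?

Iteration 1:
  u = (-6 - (-1)·0.000 - (2)·0.000 - (1)·0.000) / (8) = -0.750
  v = (-2 - (-4)·-0.750 - (-1)·0.000 - (1)·0.000) / (10) = -0.500
  w = (-1 - (-4)·-0.750 - (3)·-0.500 - (3)·0.000) / (14) = -0.179
  t = (-2 - (2)·-0.750 - (-2)·-0.500 - (-4)·-0.179) / (9) = -0.246
Iteration 2:
  u = (-6 - (-1)·-0.500 - (2)·-0.179 - (1)·-0.246) / (8) = -0.737
  v = (-2 - (-4)·-0.737 - (-1)·-0.179 - (1)·-0.246) / (10) = -0.488
  w = (-1 - (-4)·-0.737 - (3)·-0.488 - (3)·-0.246) / (14) = -0.125
  t = (-2 - (2)·-0.737 - (-2)·-0.488 - (-4)·-0.125) / (9) = -0.222

(-0.737, -0.488, -0.125, -0.222)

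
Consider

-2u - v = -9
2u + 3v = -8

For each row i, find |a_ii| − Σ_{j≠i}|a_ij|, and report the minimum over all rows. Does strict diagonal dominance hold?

1

row 1: |-2| − (1) = 1
row 2: |3| − (2) = 1
minimum over rows = 1 → strictly diagonally dominant (convergence guaranteed)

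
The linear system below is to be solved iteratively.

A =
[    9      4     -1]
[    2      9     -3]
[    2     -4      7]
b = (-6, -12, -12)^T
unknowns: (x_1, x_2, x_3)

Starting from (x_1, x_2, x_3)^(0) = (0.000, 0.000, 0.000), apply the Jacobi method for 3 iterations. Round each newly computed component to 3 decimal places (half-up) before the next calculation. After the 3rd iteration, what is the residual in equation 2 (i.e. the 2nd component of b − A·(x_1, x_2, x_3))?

-1.322

Iteration 1:
  x_1 = (-6 - (4)·0.000 - (-1)·0.000) / (9) = -0.667
  x_2 = (-12 - (2)·0.000 - (-3)·0.000) / (9) = -1.333
  x_3 = (-12 - (2)·0.000 - (-4)·0.000) / (7) = -1.714
Iteration 2:
  x_1 = (-6 - (4)·-1.333 - (-1)·-1.714) / (9) = -0.265
  x_2 = (-12 - (2)·-0.667 - (-3)·-1.714) / (9) = -1.756
  x_3 = (-12 - (2)·-0.667 - (-4)·-1.333) / (7) = -2.285
Iteration 3:
  x_1 = (-6 - (4)·-1.756 - (-1)·-2.285) / (9) = -0.140
  x_2 = (-12 - (2)·-0.265 - (-3)·-2.285) / (9) = -2.036
  x_3 = (-12 - (2)·-0.265 - (-4)·-1.756) / (7) = -2.642
Residual b − A·x = (0.762, -1.322, -1.370)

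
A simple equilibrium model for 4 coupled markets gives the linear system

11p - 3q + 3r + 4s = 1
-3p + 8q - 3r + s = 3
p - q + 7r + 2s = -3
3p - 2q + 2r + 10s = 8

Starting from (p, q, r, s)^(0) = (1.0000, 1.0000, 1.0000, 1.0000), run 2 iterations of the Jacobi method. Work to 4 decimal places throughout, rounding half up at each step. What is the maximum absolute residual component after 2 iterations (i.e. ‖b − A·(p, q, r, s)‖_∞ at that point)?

Iteration 1:
  p = (1 - (-3)·1.0000 - (3)·1.0000 - (4)·1.0000) / (11) = -0.2727
  q = (3 - (-3)·1.0000 - (-3)·1.0000 - (1)·1.0000) / (8) = 1.0000
  r = (-3 - (1)·1.0000 - (-1)·1.0000 - (2)·1.0000) / (7) = -0.7143
  s = (8 - (3)·1.0000 - (-2)·1.0000 - (2)·1.0000) / (10) = 0.5000
Iteration 2:
  p = (1 - (-3)·1.0000 - (3)·-0.7143 - (4)·0.5000) / (11) = 0.3766
  q = (3 - (-3)·-0.2727 - (-3)·-0.7143 - (1)·0.5000) / (8) = -0.0576
  r = (-3 - (1)·-0.2727 - (-1)·1.0000 - (2)·0.5000) / (7) = -0.3896
  s = (8 - (3)·-0.2727 - (-2)·1.0000 - (2)·-0.7143) / (10) = 1.2247
Residual b − A·x = (-7.0454, 2.1971, -3.1564, -4.7128); ∞-norm = 7.0454

7.0454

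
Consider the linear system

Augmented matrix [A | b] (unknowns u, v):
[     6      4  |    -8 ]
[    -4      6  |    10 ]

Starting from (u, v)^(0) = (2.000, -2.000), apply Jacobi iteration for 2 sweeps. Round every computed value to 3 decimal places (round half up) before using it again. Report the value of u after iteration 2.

Iteration 1:
  u = (-8 - (4)·-2.000) / (6) = 0.000
  v = (10 - (-4)·2.000) / (6) = 3.000
Iteration 2:
  u = (-8 - (4)·3.000) / (6) = -3.333
  v = (10 - (-4)·0.000) / (6) = 1.667

-3.333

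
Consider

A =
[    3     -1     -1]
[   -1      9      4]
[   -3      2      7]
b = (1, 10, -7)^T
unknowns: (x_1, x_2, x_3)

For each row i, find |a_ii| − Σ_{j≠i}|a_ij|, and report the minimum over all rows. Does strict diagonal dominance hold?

row 1: |3| − (1+1) = 1
row 2: |9| − (1+4) = 4
row 3: |7| − (3+2) = 2
minimum over rows = 1 → strictly diagonally dominant (convergence guaranteed)

1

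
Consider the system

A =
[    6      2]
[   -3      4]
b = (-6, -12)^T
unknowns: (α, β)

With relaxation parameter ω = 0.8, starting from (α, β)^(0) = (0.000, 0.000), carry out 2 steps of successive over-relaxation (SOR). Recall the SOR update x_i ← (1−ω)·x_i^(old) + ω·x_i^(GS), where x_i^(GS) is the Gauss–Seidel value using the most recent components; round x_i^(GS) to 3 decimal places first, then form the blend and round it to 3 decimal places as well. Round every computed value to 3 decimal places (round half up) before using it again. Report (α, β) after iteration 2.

Iteration 1:
  α: GS value = (-6 - (2)·0.000) / (6) = -1.000;  α ← (1−ω)·0.000 + ω·-1.000 = -0.800
  β: GS value = (-12 - (-3)·-0.800) / (4) = -3.600;  β ← (1−ω)·0.000 + ω·-3.600 = -2.880
Iteration 2:
  α: GS value = (-6 - (2)·-2.880) / (6) = -0.040;  α ← (1−ω)·-0.800 + ω·-0.040 = -0.192
  β: GS value = (-12 - (-3)·-0.192) / (4) = -3.144;  β ← (1−ω)·-2.880 + ω·-3.144 = -3.091

(-0.192, -3.091)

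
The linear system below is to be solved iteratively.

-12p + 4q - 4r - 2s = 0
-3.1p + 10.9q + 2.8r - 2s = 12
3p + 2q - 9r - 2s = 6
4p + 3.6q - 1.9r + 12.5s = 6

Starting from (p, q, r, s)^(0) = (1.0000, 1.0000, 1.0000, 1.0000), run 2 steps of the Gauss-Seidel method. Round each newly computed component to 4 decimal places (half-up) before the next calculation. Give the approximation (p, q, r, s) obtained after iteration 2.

Iteration 1:
  p = (0 - (4)·1.0000 - (-4)·1.0000 - (-2)·1.0000) / (-12) = -0.1667
  q = (12 - (-3.1)·-0.1667 - (2.8)·1.0000 - (-2)·1.0000) / (10.9) = 0.9801
  r = (6 - (3)·-0.1667 - (2)·0.9801 - (-2)·1.0000) / (-9) = -0.7267
  s = (6 - (4)·-0.1667 - (3.6)·0.9801 - (-1.9)·-0.7267) / (12.5) = 0.1406
Iteration 2:
  p = (0 - (4)·0.9801 - (-4)·-0.7267 - (-2)·0.1406) / (-12) = 0.5455
  q = (12 - (-3.1)·0.5455 - (2.8)·-0.7267 - (-2)·0.1406) / (10.9) = 1.4685
  r = (6 - (3)·0.5455 - (2)·1.4685 - (-2)·0.1406) / (-9) = -0.1897
  s = (6 - (4)·0.5455 - (3.6)·1.4685 - (-1.9)·-0.1897) / (12.5) = -0.1463

(0.5455, 1.4685, -0.1897, -0.1463)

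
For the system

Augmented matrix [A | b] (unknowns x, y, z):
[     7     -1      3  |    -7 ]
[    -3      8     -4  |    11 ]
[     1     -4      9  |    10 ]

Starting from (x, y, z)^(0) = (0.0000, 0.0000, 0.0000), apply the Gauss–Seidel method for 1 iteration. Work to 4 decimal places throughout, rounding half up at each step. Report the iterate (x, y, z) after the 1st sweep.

Iteration 1:
  x = (-7 - (-1)·0.0000 - (3)·0.0000) / (7) = -1.0000
  y = (11 - (-3)·-1.0000 - (-4)·0.0000) / (8) = 1.0000
  z = (10 - (1)·-1.0000 - (-4)·1.0000) / (9) = 1.6667

(-1.0000, 1.0000, 1.6667)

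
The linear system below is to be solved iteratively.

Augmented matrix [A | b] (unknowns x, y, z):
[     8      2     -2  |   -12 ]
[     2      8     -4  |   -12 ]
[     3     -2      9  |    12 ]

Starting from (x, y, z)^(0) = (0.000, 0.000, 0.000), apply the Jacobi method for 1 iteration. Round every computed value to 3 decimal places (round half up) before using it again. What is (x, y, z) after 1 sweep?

Iteration 1:
  x = (-12 - (2)·0.000 - (-2)·0.000) / (8) = -1.500
  y = (-12 - (2)·0.000 - (-4)·0.000) / (8) = -1.500
  z = (12 - (3)·0.000 - (-2)·0.000) / (9) = 1.333

(-1.500, -1.500, 1.333)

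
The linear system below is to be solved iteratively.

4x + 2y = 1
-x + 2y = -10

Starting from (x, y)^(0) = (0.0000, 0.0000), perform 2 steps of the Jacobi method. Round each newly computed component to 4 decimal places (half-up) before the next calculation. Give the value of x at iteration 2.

Iteration 1:
  x = (1 - (2)·0.0000) / (4) = 0.2500
  y = (-10 - (-1)·0.0000) / (2) = -5.0000
Iteration 2:
  x = (1 - (2)·-5.0000) / (4) = 2.7500
  y = (-10 - (-1)·0.2500) / (2) = -4.8750

2.7500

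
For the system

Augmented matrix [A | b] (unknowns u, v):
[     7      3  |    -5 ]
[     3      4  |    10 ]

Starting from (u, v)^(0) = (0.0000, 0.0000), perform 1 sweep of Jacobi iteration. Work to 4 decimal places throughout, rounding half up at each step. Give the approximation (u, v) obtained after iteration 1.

(-0.7143, 2.5000)

Iteration 1:
  u = (-5 - (3)·0.0000) / (7) = -0.7143
  v = (10 - (3)·0.0000) / (4) = 2.5000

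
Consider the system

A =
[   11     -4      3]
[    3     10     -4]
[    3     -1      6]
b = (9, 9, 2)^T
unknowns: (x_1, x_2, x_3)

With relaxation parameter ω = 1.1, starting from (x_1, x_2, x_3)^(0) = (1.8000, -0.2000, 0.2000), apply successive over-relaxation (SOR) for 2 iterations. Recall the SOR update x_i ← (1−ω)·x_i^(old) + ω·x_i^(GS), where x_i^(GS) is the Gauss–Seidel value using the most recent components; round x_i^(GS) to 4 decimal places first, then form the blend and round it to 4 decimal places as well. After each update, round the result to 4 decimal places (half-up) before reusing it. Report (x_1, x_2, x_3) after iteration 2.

Iteration 1:
  x_1: GS value = (9 - (-4)·-0.2000 - (3)·0.2000) / (11) = 0.6909;  x_1 ← (1−ω)·1.8000 + ω·0.6909 = 0.5800
  x_2: GS value = (9 - (3)·0.5800 - (-4)·0.2000) / (10) = 0.8060;  x_2 ← (1−ω)·-0.2000 + ω·0.8060 = 0.9066
  x_3: GS value = (2 - (3)·0.5800 - (-1)·0.9066) / (6) = 0.1944;  x_3 ← (1−ω)·0.2000 + ω·0.1944 = 0.1938
Iteration 2:
  x_1: GS value = (9 - (-4)·0.9066 - (3)·0.1938) / (11) = 1.0950;  x_1 ← (1−ω)·0.5800 + ω·1.0950 = 1.1465
  x_2: GS value = (9 - (3)·1.1465 - (-4)·0.1938) / (10) = 0.6336;  x_2 ← (1−ω)·0.9066 + ω·0.6336 = 0.6063
  x_3: GS value = (2 - (3)·1.1465 - (-1)·0.6063) / (6) = -0.1389;  x_3 ← (1−ω)·0.1938 + ω·-0.1389 = -0.1722

(1.1465, 0.6063, -0.1722)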